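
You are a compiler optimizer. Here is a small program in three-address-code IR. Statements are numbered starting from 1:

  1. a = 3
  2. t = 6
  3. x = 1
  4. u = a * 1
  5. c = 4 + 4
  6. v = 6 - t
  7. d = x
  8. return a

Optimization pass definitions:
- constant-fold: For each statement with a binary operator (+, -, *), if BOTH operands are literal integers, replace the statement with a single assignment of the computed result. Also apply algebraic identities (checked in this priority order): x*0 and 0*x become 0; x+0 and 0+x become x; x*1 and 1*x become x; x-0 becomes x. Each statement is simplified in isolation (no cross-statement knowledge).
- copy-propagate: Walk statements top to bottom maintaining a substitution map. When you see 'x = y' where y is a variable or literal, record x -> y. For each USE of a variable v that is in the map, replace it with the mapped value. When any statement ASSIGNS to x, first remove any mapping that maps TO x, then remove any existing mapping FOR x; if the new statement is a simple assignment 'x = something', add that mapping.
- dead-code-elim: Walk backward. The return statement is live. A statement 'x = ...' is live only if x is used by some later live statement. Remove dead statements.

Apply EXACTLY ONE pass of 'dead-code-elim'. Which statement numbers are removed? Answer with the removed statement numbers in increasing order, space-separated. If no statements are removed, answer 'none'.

Answer: 2 3 4 5 6 7

Derivation:
Backward liveness scan:
Stmt 1 'a = 3': KEEP (a is live); live-in = []
Stmt 2 't = 6': DEAD (t not in live set ['a'])
Stmt 3 'x = 1': DEAD (x not in live set ['a'])
Stmt 4 'u = a * 1': DEAD (u not in live set ['a'])
Stmt 5 'c = 4 + 4': DEAD (c not in live set ['a'])
Stmt 6 'v = 6 - t': DEAD (v not in live set ['a'])
Stmt 7 'd = x': DEAD (d not in live set ['a'])
Stmt 8 'return a': KEEP (return); live-in = ['a']
Removed statement numbers: [2, 3, 4, 5, 6, 7]
Surviving IR:
  a = 3
  return a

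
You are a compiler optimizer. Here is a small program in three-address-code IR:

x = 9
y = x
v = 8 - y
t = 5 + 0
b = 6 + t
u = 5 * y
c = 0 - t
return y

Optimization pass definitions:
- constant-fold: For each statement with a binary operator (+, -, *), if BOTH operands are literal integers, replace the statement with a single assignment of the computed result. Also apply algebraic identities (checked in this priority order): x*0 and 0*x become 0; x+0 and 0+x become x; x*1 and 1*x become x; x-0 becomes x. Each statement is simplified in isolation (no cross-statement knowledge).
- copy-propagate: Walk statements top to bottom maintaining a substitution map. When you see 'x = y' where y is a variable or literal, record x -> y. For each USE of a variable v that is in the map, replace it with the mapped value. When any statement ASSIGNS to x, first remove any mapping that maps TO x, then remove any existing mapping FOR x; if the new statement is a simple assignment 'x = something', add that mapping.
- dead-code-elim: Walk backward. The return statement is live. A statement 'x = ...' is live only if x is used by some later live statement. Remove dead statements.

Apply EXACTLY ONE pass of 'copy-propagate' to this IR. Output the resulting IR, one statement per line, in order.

Applying copy-propagate statement-by-statement:
  [1] x = 9  (unchanged)
  [2] y = x  -> y = 9
  [3] v = 8 - y  -> v = 8 - 9
  [4] t = 5 + 0  (unchanged)
  [5] b = 6 + t  (unchanged)
  [6] u = 5 * y  -> u = 5 * 9
  [7] c = 0 - t  (unchanged)
  [8] return y  -> return 9
Result (8 stmts):
  x = 9
  y = 9
  v = 8 - 9
  t = 5 + 0
  b = 6 + t
  u = 5 * 9
  c = 0 - t
  return 9

Answer: x = 9
y = 9
v = 8 - 9
t = 5 + 0
b = 6 + t
u = 5 * 9
c = 0 - t
return 9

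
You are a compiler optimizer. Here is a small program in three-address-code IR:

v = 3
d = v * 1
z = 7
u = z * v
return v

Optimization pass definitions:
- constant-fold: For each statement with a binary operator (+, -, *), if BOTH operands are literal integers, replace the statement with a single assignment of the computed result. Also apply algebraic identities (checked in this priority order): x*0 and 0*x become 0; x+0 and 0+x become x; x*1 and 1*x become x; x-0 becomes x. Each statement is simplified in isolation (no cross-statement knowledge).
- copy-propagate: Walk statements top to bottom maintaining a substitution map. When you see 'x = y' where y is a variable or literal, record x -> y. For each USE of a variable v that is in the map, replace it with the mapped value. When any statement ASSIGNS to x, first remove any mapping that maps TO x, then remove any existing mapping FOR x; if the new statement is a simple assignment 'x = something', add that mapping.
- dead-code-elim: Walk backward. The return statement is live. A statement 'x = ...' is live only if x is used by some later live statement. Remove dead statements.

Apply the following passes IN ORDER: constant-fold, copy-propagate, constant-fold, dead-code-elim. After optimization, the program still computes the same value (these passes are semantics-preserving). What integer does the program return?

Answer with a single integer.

Answer: 3

Derivation:
Initial IR:
  v = 3
  d = v * 1
  z = 7
  u = z * v
  return v
After constant-fold (5 stmts):
  v = 3
  d = v
  z = 7
  u = z * v
  return v
After copy-propagate (5 stmts):
  v = 3
  d = 3
  z = 7
  u = 7 * 3
  return 3
After constant-fold (5 stmts):
  v = 3
  d = 3
  z = 7
  u = 21
  return 3
After dead-code-elim (1 stmts):
  return 3
Evaluate:
  v = 3  =>  v = 3
  d = v * 1  =>  d = 3
  z = 7  =>  z = 7
  u = z * v  =>  u = 21
  return v = 3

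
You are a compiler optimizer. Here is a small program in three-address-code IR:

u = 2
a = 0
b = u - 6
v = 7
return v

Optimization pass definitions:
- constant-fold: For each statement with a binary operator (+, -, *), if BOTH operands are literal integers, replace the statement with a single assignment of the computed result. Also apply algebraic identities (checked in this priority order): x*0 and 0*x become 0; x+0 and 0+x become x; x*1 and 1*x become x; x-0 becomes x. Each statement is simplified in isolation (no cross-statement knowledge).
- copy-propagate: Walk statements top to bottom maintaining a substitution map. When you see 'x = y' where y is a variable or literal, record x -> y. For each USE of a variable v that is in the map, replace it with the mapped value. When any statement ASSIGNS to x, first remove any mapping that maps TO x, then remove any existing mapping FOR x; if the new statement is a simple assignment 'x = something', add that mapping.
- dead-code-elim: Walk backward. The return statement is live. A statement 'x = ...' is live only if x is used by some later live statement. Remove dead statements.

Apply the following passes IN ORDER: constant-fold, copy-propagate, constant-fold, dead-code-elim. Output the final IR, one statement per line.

Answer: return 7

Derivation:
Initial IR:
  u = 2
  a = 0
  b = u - 6
  v = 7
  return v
After constant-fold (5 stmts):
  u = 2
  a = 0
  b = u - 6
  v = 7
  return v
After copy-propagate (5 stmts):
  u = 2
  a = 0
  b = 2 - 6
  v = 7
  return 7
After constant-fold (5 stmts):
  u = 2
  a = 0
  b = -4
  v = 7
  return 7
After dead-code-elim (1 stmts):
  return 7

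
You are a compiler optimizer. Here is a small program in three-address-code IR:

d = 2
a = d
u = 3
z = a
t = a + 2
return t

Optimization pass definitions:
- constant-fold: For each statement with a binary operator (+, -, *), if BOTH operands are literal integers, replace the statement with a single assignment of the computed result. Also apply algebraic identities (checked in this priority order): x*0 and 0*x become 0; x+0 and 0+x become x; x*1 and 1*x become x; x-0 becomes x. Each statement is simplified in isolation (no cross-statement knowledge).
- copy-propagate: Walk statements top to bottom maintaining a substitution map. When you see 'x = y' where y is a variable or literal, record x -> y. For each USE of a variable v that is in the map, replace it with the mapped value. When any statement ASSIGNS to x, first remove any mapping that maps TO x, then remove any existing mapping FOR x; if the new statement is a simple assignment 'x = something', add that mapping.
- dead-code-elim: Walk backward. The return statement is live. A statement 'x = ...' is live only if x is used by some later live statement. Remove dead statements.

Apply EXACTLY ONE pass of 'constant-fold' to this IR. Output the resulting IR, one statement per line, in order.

Applying constant-fold statement-by-statement:
  [1] d = 2  (unchanged)
  [2] a = d  (unchanged)
  [3] u = 3  (unchanged)
  [4] z = a  (unchanged)
  [5] t = a + 2  (unchanged)
  [6] return t  (unchanged)
Result (6 stmts):
  d = 2
  a = d
  u = 3
  z = a
  t = a + 2
  return t

Answer: d = 2
a = d
u = 3
z = a
t = a + 2
return t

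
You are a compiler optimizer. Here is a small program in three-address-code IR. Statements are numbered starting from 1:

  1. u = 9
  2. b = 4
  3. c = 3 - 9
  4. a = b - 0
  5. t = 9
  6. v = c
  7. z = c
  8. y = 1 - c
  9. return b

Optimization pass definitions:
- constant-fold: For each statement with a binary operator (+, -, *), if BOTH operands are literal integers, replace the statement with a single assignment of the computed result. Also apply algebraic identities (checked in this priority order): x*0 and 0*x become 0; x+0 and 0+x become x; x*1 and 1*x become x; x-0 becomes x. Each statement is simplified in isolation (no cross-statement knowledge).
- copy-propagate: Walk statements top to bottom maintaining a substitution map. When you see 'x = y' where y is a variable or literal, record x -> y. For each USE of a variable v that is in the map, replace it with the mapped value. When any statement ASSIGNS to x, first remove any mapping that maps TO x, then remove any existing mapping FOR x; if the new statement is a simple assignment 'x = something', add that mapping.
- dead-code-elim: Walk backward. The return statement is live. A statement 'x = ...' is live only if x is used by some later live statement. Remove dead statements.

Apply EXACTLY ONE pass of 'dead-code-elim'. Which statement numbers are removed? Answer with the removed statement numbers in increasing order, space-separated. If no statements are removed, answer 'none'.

Backward liveness scan:
Stmt 1 'u = 9': DEAD (u not in live set [])
Stmt 2 'b = 4': KEEP (b is live); live-in = []
Stmt 3 'c = 3 - 9': DEAD (c not in live set ['b'])
Stmt 4 'a = b - 0': DEAD (a not in live set ['b'])
Stmt 5 't = 9': DEAD (t not in live set ['b'])
Stmt 6 'v = c': DEAD (v not in live set ['b'])
Stmt 7 'z = c': DEAD (z not in live set ['b'])
Stmt 8 'y = 1 - c': DEAD (y not in live set ['b'])
Stmt 9 'return b': KEEP (return); live-in = ['b']
Removed statement numbers: [1, 3, 4, 5, 6, 7, 8]
Surviving IR:
  b = 4
  return b

Answer: 1 3 4 5 6 7 8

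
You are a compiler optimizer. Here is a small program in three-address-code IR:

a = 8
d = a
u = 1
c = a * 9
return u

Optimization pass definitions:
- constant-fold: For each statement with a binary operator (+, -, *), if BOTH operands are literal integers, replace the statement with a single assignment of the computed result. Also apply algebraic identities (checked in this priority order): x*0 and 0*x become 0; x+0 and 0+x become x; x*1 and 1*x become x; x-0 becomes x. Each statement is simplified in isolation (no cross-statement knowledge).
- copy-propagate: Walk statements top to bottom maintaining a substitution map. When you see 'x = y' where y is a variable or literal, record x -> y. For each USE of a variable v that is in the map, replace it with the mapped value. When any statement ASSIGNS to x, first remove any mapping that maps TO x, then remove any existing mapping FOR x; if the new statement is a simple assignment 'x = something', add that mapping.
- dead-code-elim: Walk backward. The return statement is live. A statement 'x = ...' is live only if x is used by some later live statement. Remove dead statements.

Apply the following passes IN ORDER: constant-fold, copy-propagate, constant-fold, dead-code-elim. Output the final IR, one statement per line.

Initial IR:
  a = 8
  d = a
  u = 1
  c = a * 9
  return u
After constant-fold (5 stmts):
  a = 8
  d = a
  u = 1
  c = a * 9
  return u
After copy-propagate (5 stmts):
  a = 8
  d = 8
  u = 1
  c = 8 * 9
  return 1
After constant-fold (5 stmts):
  a = 8
  d = 8
  u = 1
  c = 72
  return 1
After dead-code-elim (1 stmts):
  return 1

Answer: return 1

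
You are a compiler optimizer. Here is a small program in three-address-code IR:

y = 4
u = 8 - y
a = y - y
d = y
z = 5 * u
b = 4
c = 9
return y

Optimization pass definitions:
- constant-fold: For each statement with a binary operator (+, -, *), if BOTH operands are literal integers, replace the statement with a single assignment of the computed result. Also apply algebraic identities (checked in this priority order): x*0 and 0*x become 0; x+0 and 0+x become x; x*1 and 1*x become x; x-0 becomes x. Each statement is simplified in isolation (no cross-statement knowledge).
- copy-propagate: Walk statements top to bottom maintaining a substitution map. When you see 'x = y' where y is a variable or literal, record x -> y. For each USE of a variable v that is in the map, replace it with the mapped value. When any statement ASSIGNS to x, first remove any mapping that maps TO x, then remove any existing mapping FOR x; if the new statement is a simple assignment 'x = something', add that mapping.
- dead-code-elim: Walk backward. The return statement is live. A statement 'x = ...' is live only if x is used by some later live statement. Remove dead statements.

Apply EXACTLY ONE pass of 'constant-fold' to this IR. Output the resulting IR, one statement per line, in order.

Applying constant-fold statement-by-statement:
  [1] y = 4  (unchanged)
  [2] u = 8 - y  (unchanged)
  [3] a = y - y  (unchanged)
  [4] d = y  (unchanged)
  [5] z = 5 * u  (unchanged)
  [6] b = 4  (unchanged)
  [7] c = 9  (unchanged)
  [8] return y  (unchanged)
Result (8 stmts):
  y = 4
  u = 8 - y
  a = y - y
  d = y
  z = 5 * u
  b = 4
  c = 9
  return y

Answer: y = 4
u = 8 - y
a = y - y
d = y
z = 5 * u
b = 4
c = 9
return y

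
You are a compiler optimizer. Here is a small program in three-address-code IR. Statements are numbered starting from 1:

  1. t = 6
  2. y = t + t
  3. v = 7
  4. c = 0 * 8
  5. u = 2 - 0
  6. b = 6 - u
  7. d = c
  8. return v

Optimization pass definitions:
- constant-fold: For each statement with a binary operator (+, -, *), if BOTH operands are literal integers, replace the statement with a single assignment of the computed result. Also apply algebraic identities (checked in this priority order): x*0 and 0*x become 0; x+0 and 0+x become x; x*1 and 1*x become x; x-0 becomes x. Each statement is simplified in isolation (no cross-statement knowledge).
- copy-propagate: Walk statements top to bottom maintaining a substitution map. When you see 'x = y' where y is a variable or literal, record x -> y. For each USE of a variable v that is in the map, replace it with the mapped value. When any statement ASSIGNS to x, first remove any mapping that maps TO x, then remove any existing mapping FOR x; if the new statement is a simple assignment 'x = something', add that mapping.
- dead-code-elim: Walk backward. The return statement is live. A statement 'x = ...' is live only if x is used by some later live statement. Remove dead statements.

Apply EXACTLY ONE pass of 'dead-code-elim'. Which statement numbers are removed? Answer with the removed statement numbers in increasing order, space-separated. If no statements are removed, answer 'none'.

Backward liveness scan:
Stmt 1 't = 6': DEAD (t not in live set [])
Stmt 2 'y = t + t': DEAD (y not in live set [])
Stmt 3 'v = 7': KEEP (v is live); live-in = []
Stmt 4 'c = 0 * 8': DEAD (c not in live set ['v'])
Stmt 5 'u = 2 - 0': DEAD (u not in live set ['v'])
Stmt 6 'b = 6 - u': DEAD (b not in live set ['v'])
Stmt 7 'd = c': DEAD (d not in live set ['v'])
Stmt 8 'return v': KEEP (return); live-in = ['v']
Removed statement numbers: [1, 2, 4, 5, 6, 7]
Surviving IR:
  v = 7
  return v

Answer: 1 2 4 5 6 7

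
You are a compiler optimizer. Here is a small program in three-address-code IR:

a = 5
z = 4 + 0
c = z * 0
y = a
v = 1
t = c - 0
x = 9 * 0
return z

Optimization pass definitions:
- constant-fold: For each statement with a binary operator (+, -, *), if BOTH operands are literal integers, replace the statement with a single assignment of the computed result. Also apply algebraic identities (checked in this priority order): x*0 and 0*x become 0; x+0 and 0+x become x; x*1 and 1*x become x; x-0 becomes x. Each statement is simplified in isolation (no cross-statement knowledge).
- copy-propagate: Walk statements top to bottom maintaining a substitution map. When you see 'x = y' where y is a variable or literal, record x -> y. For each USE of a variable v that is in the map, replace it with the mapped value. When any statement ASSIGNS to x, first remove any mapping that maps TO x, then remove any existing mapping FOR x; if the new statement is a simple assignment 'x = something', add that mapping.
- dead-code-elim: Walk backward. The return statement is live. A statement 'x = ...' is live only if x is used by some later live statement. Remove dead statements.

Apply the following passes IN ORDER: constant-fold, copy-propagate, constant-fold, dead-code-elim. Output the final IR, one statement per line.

Initial IR:
  a = 5
  z = 4 + 0
  c = z * 0
  y = a
  v = 1
  t = c - 0
  x = 9 * 0
  return z
After constant-fold (8 stmts):
  a = 5
  z = 4
  c = 0
  y = a
  v = 1
  t = c
  x = 0
  return z
After copy-propagate (8 stmts):
  a = 5
  z = 4
  c = 0
  y = 5
  v = 1
  t = 0
  x = 0
  return 4
After constant-fold (8 stmts):
  a = 5
  z = 4
  c = 0
  y = 5
  v = 1
  t = 0
  x = 0
  return 4
After dead-code-elim (1 stmts):
  return 4

Answer: return 4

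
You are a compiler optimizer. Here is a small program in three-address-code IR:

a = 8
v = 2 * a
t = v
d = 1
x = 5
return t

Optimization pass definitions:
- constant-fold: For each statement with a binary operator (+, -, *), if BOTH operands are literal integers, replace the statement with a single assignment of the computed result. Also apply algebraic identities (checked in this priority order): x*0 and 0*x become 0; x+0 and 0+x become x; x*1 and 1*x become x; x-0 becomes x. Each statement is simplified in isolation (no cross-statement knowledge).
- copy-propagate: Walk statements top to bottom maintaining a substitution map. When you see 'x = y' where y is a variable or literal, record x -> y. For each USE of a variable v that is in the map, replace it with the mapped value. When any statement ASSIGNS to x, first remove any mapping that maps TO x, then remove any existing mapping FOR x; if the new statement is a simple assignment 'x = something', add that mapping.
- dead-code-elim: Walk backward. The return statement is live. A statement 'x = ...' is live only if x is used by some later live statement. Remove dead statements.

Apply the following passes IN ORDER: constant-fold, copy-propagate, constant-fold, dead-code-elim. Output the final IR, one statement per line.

Answer: v = 16
return v

Derivation:
Initial IR:
  a = 8
  v = 2 * a
  t = v
  d = 1
  x = 5
  return t
After constant-fold (6 stmts):
  a = 8
  v = 2 * a
  t = v
  d = 1
  x = 5
  return t
After copy-propagate (6 stmts):
  a = 8
  v = 2 * 8
  t = v
  d = 1
  x = 5
  return v
After constant-fold (6 stmts):
  a = 8
  v = 16
  t = v
  d = 1
  x = 5
  return v
After dead-code-elim (2 stmts):
  v = 16
  return v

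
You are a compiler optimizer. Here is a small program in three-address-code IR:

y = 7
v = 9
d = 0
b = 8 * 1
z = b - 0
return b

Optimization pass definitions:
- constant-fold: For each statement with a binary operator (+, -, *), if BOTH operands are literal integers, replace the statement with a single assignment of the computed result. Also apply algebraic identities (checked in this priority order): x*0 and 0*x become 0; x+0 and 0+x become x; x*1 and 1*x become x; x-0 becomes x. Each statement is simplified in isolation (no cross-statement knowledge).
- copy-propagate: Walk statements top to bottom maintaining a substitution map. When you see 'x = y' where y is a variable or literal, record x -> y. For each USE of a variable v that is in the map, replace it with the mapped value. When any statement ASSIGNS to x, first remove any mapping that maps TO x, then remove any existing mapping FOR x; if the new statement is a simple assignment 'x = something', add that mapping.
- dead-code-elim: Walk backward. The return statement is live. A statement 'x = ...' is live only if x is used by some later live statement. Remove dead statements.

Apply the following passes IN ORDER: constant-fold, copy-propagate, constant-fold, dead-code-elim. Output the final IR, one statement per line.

Answer: return 8

Derivation:
Initial IR:
  y = 7
  v = 9
  d = 0
  b = 8 * 1
  z = b - 0
  return b
After constant-fold (6 stmts):
  y = 7
  v = 9
  d = 0
  b = 8
  z = b
  return b
After copy-propagate (6 stmts):
  y = 7
  v = 9
  d = 0
  b = 8
  z = 8
  return 8
After constant-fold (6 stmts):
  y = 7
  v = 9
  d = 0
  b = 8
  z = 8
  return 8
After dead-code-elim (1 stmts):
  return 8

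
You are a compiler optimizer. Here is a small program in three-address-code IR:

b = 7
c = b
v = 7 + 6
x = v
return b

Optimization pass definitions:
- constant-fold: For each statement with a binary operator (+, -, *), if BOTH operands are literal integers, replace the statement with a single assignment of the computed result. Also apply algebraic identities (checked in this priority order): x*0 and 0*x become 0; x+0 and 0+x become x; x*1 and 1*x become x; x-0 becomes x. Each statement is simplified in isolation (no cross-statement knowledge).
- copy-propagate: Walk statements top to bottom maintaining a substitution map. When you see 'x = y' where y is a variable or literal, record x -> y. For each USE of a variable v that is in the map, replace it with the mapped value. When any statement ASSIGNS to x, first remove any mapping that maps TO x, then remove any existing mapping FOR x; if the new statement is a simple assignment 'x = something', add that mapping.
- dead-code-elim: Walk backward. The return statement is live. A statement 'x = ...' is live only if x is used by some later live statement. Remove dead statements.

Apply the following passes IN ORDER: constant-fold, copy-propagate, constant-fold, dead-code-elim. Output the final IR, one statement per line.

Answer: return 7

Derivation:
Initial IR:
  b = 7
  c = b
  v = 7 + 6
  x = v
  return b
After constant-fold (5 stmts):
  b = 7
  c = b
  v = 13
  x = v
  return b
After copy-propagate (5 stmts):
  b = 7
  c = 7
  v = 13
  x = 13
  return 7
After constant-fold (5 stmts):
  b = 7
  c = 7
  v = 13
  x = 13
  return 7
After dead-code-elim (1 stmts):
  return 7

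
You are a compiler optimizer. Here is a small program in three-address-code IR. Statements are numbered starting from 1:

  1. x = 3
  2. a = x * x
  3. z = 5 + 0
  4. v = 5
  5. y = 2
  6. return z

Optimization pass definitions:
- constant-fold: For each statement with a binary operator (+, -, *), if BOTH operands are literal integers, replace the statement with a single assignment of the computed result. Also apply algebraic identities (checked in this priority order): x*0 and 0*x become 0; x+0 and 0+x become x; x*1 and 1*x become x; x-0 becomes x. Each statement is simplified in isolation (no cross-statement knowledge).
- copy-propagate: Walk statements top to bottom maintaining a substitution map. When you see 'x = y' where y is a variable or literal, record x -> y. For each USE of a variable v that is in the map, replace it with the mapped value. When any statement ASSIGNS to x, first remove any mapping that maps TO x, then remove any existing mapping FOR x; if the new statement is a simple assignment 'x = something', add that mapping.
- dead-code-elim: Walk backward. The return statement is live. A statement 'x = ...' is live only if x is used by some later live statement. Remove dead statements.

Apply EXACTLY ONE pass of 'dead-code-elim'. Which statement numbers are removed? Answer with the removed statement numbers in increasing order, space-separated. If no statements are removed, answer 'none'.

Answer: 1 2 4 5

Derivation:
Backward liveness scan:
Stmt 1 'x = 3': DEAD (x not in live set [])
Stmt 2 'a = x * x': DEAD (a not in live set [])
Stmt 3 'z = 5 + 0': KEEP (z is live); live-in = []
Stmt 4 'v = 5': DEAD (v not in live set ['z'])
Stmt 5 'y = 2': DEAD (y not in live set ['z'])
Stmt 6 'return z': KEEP (return); live-in = ['z']
Removed statement numbers: [1, 2, 4, 5]
Surviving IR:
  z = 5 + 0
  return z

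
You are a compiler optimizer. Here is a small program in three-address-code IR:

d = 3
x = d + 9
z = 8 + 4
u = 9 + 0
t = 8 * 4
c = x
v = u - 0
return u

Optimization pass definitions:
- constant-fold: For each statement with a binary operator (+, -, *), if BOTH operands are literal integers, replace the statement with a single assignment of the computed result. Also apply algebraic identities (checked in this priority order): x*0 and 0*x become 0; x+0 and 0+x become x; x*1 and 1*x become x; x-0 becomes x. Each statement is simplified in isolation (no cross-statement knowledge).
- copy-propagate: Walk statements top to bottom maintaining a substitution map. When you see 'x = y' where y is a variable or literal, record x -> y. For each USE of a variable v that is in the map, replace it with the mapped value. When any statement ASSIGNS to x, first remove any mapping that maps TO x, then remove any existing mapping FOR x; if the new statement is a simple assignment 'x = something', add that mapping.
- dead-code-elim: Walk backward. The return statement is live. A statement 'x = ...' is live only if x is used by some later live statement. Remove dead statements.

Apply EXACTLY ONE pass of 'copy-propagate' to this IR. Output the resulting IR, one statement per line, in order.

Answer: d = 3
x = 3 + 9
z = 8 + 4
u = 9 + 0
t = 8 * 4
c = x
v = u - 0
return u

Derivation:
Applying copy-propagate statement-by-statement:
  [1] d = 3  (unchanged)
  [2] x = d + 9  -> x = 3 + 9
  [3] z = 8 + 4  (unchanged)
  [4] u = 9 + 0  (unchanged)
  [5] t = 8 * 4  (unchanged)
  [6] c = x  (unchanged)
  [7] v = u - 0  (unchanged)
  [8] return u  (unchanged)
Result (8 stmts):
  d = 3
  x = 3 + 9
  z = 8 + 4
  u = 9 + 0
  t = 8 * 4
  c = x
  v = u - 0
  return u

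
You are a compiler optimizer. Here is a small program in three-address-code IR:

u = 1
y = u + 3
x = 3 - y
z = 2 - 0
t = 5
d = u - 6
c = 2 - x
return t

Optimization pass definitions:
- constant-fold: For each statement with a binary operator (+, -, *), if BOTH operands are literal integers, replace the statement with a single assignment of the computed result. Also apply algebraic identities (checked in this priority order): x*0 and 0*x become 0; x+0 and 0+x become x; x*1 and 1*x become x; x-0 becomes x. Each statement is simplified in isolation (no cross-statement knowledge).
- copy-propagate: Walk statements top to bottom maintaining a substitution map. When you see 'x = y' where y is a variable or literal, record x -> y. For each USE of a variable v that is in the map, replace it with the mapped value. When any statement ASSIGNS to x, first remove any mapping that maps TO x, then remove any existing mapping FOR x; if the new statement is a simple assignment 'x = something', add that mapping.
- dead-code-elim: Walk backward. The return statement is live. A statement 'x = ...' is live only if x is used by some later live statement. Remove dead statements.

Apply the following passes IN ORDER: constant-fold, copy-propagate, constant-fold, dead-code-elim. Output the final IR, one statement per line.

Answer: return 5

Derivation:
Initial IR:
  u = 1
  y = u + 3
  x = 3 - y
  z = 2 - 0
  t = 5
  d = u - 6
  c = 2 - x
  return t
After constant-fold (8 stmts):
  u = 1
  y = u + 3
  x = 3 - y
  z = 2
  t = 5
  d = u - 6
  c = 2 - x
  return t
After copy-propagate (8 stmts):
  u = 1
  y = 1 + 3
  x = 3 - y
  z = 2
  t = 5
  d = 1 - 6
  c = 2 - x
  return 5
After constant-fold (8 stmts):
  u = 1
  y = 4
  x = 3 - y
  z = 2
  t = 5
  d = -5
  c = 2 - x
  return 5
After dead-code-elim (1 stmts):
  return 5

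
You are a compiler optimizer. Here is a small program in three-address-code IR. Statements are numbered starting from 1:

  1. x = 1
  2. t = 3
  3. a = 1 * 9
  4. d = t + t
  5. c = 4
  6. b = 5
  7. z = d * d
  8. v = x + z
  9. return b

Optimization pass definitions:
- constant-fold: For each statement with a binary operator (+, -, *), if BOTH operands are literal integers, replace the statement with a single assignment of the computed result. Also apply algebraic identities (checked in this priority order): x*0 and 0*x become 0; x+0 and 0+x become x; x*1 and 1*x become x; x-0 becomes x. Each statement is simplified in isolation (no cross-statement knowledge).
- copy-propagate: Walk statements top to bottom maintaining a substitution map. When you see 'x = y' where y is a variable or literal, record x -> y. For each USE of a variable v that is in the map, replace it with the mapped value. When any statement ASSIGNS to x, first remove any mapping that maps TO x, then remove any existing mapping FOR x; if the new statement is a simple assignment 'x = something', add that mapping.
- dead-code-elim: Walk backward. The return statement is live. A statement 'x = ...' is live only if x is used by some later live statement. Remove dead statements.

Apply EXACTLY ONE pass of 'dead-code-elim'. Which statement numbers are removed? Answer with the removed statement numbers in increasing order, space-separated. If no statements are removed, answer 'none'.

Backward liveness scan:
Stmt 1 'x = 1': DEAD (x not in live set [])
Stmt 2 't = 3': DEAD (t not in live set [])
Stmt 3 'a = 1 * 9': DEAD (a not in live set [])
Stmt 4 'd = t + t': DEAD (d not in live set [])
Stmt 5 'c = 4': DEAD (c not in live set [])
Stmt 6 'b = 5': KEEP (b is live); live-in = []
Stmt 7 'z = d * d': DEAD (z not in live set ['b'])
Stmt 8 'v = x + z': DEAD (v not in live set ['b'])
Stmt 9 'return b': KEEP (return); live-in = ['b']
Removed statement numbers: [1, 2, 3, 4, 5, 7, 8]
Surviving IR:
  b = 5
  return b

Answer: 1 2 3 4 5 7 8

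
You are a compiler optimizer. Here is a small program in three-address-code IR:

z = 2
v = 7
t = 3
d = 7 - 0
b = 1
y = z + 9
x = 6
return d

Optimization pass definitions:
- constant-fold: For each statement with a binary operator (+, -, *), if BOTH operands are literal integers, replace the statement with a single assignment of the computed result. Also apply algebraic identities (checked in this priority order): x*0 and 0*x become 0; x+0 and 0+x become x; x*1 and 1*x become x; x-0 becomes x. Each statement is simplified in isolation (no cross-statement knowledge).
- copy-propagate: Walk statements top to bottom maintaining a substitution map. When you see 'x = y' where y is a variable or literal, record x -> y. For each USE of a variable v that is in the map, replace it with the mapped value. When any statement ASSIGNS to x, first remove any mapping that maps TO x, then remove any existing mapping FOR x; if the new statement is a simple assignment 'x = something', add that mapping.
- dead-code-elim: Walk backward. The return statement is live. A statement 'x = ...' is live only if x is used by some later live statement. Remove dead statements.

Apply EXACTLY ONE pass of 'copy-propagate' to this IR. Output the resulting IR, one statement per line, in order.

Applying copy-propagate statement-by-statement:
  [1] z = 2  (unchanged)
  [2] v = 7  (unchanged)
  [3] t = 3  (unchanged)
  [4] d = 7 - 0  (unchanged)
  [5] b = 1  (unchanged)
  [6] y = z + 9  -> y = 2 + 9
  [7] x = 6  (unchanged)
  [8] return d  (unchanged)
Result (8 stmts):
  z = 2
  v = 7
  t = 3
  d = 7 - 0
  b = 1
  y = 2 + 9
  x = 6
  return d

Answer: z = 2
v = 7
t = 3
d = 7 - 0
b = 1
y = 2 + 9
x = 6
return d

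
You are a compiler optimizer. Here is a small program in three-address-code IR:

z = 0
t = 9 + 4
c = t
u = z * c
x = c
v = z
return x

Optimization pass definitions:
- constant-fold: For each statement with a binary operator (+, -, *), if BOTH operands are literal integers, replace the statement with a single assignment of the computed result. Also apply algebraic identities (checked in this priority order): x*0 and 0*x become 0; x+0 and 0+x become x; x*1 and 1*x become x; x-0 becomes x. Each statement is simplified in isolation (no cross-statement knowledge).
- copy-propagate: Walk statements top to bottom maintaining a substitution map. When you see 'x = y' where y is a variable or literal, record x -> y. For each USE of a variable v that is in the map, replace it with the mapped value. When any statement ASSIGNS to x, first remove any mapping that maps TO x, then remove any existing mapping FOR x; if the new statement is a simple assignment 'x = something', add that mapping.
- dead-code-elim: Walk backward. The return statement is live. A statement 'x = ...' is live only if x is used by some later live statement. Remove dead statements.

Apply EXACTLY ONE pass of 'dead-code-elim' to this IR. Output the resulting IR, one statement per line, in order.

Applying dead-code-elim statement-by-statement:
  [7] return x  -> KEEP (return); live=['x']
  [6] v = z  -> DEAD (v not live)
  [5] x = c  -> KEEP; live=['c']
  [4] u = z * c  -> DEAD (u not live)
  [3] c = t  -> KEEP; live=['t']
  [2] t = 9 + 4  -> KEEP; live=[]
  [1] z = 0  -> DEAD (z not live)
Result (4 stmts):
  t = 9 + 4
  c = t
  x = c
  return x

Answer: t = 9 + 4
c = t
x = c
return x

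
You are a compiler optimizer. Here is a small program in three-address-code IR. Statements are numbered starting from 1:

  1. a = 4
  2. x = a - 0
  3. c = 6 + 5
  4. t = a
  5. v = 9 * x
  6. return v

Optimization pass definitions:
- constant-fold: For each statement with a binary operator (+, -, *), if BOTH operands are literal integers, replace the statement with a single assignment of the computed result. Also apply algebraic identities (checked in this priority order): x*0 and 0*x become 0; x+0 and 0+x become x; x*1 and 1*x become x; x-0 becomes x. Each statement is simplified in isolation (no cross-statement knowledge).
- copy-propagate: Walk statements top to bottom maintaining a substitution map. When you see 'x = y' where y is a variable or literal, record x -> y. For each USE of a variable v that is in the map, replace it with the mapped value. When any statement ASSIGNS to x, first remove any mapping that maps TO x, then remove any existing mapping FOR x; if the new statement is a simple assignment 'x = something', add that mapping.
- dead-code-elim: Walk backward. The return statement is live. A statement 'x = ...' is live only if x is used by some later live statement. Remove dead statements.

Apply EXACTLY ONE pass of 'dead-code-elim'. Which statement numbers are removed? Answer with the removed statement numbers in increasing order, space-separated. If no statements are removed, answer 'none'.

Backward liveness scan:
Stmt 1 'a = 4': KEEP (a is live); live-in = []
Stmt 2 'x = a - 0': KEEP (x is live); live-in = ['a']
Stmt 3 'c = 6 + 5': DEAD (c not in live set ['x'])
Stmt 4 't = a': DEAD (t not in live set ['x'])
Stmt 5 'v = 9 * x': KEEP (v is live); live-in = ['x']
Stmt 6 'return v': KEEP (return); live-in = ['v']
Removed statement numbers: [3, 4]
Surviving IR:
  a = 4
  x = a - 0
  v = 9 * x
  return v

Answer: 3 4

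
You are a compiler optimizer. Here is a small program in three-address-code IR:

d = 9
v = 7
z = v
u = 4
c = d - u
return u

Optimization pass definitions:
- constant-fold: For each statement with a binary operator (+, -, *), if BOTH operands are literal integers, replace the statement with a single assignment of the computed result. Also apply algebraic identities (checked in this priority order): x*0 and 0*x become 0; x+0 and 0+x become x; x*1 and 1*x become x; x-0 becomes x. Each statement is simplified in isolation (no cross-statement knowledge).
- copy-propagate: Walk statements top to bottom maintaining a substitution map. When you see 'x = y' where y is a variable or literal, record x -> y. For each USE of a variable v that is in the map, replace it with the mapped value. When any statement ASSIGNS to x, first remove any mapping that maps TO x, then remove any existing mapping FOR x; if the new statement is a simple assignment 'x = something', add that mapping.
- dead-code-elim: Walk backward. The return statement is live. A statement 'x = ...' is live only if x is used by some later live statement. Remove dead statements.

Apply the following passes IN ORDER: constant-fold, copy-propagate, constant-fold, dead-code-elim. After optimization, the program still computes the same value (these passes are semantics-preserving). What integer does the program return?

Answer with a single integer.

Initial IR:
  d = 9
  v = 7
  z = v
  u = 4
  c = d - u
  return u
After constant-fold (6 stmts):
  d = 9
  v = 7
  z = v
  u = 4
  c = d - u
  return u
After copy-propagate (6 stmts):
  d = 9
  v = 7
  z = 7
  u = 4
  c = 9 - 4
  return 4
After constant-fold (6 stmts):
  d = 9
  v = 7
  z = 7
  u = 4
  c = 5
  return 4
After dead-code-elim (1 stmts):
  return 4
Evaluate:
  d = 9  =>  d = 9
  v = 7  =>  v = 7
  z = v  =>  z = 7
  u = 4  =>  u = 4
  c = d - u  =>  c = 5
  return u = 4

Answer: 4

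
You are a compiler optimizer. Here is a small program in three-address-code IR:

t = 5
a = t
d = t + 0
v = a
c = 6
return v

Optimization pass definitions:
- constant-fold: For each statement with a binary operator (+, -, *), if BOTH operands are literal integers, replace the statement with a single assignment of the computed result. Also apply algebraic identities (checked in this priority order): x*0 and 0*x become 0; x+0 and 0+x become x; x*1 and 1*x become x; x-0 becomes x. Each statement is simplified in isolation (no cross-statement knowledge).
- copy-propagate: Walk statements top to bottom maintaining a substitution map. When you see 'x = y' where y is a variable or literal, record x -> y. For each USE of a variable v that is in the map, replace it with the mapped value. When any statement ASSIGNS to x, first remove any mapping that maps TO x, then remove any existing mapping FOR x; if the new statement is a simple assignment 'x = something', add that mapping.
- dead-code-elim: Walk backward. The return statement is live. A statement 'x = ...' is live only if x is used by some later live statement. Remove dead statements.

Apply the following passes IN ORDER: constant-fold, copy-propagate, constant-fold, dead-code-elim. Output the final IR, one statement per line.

Answer: return 5

Derivation:
Initial IR:
  t = 5
  a = t
  d = t + 0
  v = a
  c = 6
  return v
After constant-fold (6 stmts):
  t = 5
  a = t
  d = t
  v = a
  c = 6
  return v
After copy-propagate (6 stmts):
  t = 5
  a = 5
  d = 5
  v = 5
  c = 6
  return 5
After constant-fold (6 stmts):
  t = 5
  a = 5
  d = 5
  v = 5
  c = 6
  return 5
After dead-code-elim (1 stmts):
  return 5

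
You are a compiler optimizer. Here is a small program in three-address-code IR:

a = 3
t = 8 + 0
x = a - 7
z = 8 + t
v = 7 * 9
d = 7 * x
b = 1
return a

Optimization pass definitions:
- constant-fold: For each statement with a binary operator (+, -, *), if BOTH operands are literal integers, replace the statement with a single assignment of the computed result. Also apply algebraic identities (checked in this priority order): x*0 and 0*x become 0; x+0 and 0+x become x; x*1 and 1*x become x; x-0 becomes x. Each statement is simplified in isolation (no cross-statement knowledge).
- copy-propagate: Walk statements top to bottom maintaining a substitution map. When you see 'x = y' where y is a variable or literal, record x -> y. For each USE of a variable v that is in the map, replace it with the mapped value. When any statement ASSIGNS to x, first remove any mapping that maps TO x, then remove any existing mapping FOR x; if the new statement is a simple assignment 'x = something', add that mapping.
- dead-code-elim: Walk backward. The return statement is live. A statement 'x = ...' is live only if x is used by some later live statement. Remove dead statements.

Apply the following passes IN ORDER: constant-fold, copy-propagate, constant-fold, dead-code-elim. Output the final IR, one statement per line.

Initial IR:
  a = 3
  t = 8 + 0
  x = a - 7
  z = 8 + t
  v = 7 * 9
  d = 7 * x
  b = 1
  return a
After constant-fold (8 stmts):
  a = 3
  t = 8
  x = a - 7
  z = 8 + t
  v = 63
  d = 7 * x
  b = 1
  return a
After copy-propagate (8 stmts):
  a = 3
  t = 8
  x = 3 - 7
  z = 8 + 8
  v = 63
  d = 7 * x
  b = 1
  return 3
After constant-fold (8 stmts):
  a = 3
  t = 8
  x = -4
  z = 16
  v = 63
  d = 7 * x
  b = 1
  return 3
After dead-code-elim (1 stmts):
  return 3

Answer: return 3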